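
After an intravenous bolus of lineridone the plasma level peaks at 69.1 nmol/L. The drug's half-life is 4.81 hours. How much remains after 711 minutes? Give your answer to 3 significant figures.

12.5 nmol/L

Convert the elapsed time: 711 minutes = 11.85 hours.
Number of half-lives: n = 11.85/4.81 ≈ 2.4636.
Remaining = 69.1 × (1/2)^2.4636 = 69.1 × 0.18129 ≈ 12.527 nmol/L.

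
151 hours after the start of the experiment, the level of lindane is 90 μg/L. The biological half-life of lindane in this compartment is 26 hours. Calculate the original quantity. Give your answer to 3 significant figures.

Number of half-lives elapsed: n = 151/26 ≈ 5.8077.
A₀ = A × 2^n = 90 × 2^5.8077 = 90 × 56.013 ≈ 5041.2 μg/L.

5040 μg/L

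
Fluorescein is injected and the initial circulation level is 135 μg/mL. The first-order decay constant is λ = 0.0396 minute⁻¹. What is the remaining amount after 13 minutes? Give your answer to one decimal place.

t½ = ln 2 / λ = 0.69315 / 0.0396 ≈ 17.504 minutes.
Number of half-lives: n = 13/17.504 ≈ 0.7427.
Remaining = 135 × (1/2)^0.7427 = 135 × 0.59762 ≈ 80.679 μg/mL.

80.7 μg/mL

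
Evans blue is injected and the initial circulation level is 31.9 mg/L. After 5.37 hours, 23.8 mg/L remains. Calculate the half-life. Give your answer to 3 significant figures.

12.7 hours

A/A₀ = 23.8/31.9 ≈ 0.74608.
n = log₂(1.3403) ≈ 0.42259 half-lives elapsed in 5.37 hours.
t½ = 5.37/0.42259 ≈ 12.707 hours.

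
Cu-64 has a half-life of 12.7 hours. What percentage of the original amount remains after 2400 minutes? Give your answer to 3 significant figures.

2400 minutes = 40 hours.
n = 40/12.7 ≈ 3.1496 half-lives.
Fraction remaining = (1/2)^3.1496 ≈ 0.11269, i.e. 11.269%.

11.3%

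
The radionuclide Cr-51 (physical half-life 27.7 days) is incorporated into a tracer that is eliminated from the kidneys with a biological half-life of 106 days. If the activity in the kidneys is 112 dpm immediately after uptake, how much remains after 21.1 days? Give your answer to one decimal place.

1/t_eff = 1/t_phys + 1/t_biol = 1/27.7 + 1/106 = 0.045535 per day.
t_eff = 27.7 × 106 / (27.7 + 106) ≈ 21.961 days.
Remaining = 112 × (1/2)^(21.1/21.961) = 112 × (1/2)^0.96079 ≈ 57.543 dpm.

57.5 dpm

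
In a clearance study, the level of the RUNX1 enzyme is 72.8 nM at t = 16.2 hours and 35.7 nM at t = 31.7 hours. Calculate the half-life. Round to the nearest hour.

15 hours

Over Δt = 31.7 − 16.2 = 15.5 hours, the level fell by a factor of 72.8/35.7 ≈ 2.0392.
n = log₂(2.0392) ≈ 1.028 half-lives, so t½ = 15.5/1.028 ≈ 15.078 hours.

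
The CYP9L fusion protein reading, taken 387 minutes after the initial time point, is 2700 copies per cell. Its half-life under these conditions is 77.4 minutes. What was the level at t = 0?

86400 copies per cell

Number of half-lives elapsed: n = 387/77.4 ≈ 5.
A₀ = A × 2^n = 2700 × 2^5 = 2700 × 32 ≈ 86400 copies per cell.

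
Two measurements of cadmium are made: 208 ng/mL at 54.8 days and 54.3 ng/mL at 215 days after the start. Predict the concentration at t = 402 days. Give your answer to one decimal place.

11.3 ng/mL

Over Δt = 215 − 54.8 = 160.2 days, the level fell by a factor of 208/54.3 ≈ 3.8306.
n = log₂(3.8306) ≈ 1.9376 half-lives, so t½ = 160.2/1.9376 ≈ 82.681 days.
From t = 215 to t = 402: 54.3 × (1/2)^((402−215)/82.681) ≈ 11.323 ng/mL.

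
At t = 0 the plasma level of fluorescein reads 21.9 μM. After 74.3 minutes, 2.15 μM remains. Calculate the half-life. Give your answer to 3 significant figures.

22.2 minutes

A/A₀ = 2.15/21.9 ≈ 0.098174.
n = log₂(10.186) ≈ 3.3485 half-lives elapsed in 74.3 minutes.
t½ = 74.3/3.3485 ≈ 22.189 minutes.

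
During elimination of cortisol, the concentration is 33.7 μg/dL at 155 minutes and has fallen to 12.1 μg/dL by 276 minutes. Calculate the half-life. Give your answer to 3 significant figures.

Over Δt = 276 − 155 = 121 minutes, the level fell by a factor of 33.7/12.1 ≈ 2.7851.
n = log₂(2.7851) ≈ 1.4777 half-lives, so t½ = 121/1.4777 ≈ 81.882 minutes.

81.9 minutes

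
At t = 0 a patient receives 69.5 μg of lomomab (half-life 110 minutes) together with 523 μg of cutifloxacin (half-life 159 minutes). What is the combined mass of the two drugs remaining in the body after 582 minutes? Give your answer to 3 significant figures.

lomomab: 69.5 × (1/2)^(582/110) = 69.5 × (1/2)^5.2909 ≈ 1.7753 μg.
cutifloxacin: 523 × (1/2)^(582/159) = 523 × (1/2)^3.6604 ≈ 41.364 μg.
Total = 1.7753 + 41.364 ≈ 43.139 μg.

43.1 μg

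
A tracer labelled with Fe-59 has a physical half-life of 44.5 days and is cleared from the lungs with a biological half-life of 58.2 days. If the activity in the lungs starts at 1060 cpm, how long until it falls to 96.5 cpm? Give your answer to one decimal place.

1/t_eff = 1/t_phys + 1/t_biol = 1/44.5 + 1/58.2 = 0.039654 per day.
t_eff = 44.5 × 58.2 / (44.5 + 58.2) ≈ 25.218 days.
n = log₂(1060/96.5) ≈ 3.4574; t = 3.4574 × 25.218 ≈ 87.189 days.

87.2 days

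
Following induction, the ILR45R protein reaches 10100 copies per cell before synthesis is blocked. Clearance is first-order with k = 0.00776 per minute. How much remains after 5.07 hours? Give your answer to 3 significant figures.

t½ = ln 2 / k = 0.69315 / 0.00776 ≈ 89.323 minutes.
Convert the elapsed time: 5.07 hours = 304.2 minutes.
Number of half-lives: n = 304.2/89.323 ≈ 3.4056.
Remaining = 10100 × (1/2)^3.4056 = 10100 × 0.094364 ≈ 953.08 copies per cell.

953 copies per cell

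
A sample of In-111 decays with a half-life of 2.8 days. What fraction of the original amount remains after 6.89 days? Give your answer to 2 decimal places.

0.18

n = 6.89/2.8 ≈ 2.4607 half-lives.
Fraction remaining = (1/2)^2.4607 ≈ 0.18166.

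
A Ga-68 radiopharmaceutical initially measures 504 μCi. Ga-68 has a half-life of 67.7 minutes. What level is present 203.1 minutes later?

63 μCi

Elapsed time is 3 half-lives (203.1/67.7).
Each half-life halves the amount: 504 × (1/2)^3 = 504/8 = 63 μCi.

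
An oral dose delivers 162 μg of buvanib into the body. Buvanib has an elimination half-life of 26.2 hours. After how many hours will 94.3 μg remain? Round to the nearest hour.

Fraction remaining = 94.3/162 ≈ 0.5821.
n = log₂(162/94.3) = ln(1.7179)/ln 2 ≈ 0.78066 half-lives.
t = n × t½ = 0.78066 × 26.2 ≈ 20.453 hours.

20 hours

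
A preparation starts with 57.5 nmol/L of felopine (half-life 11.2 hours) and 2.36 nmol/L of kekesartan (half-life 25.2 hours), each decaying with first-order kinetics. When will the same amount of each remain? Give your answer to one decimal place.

92.9 hours

Set 57.5·(1/2)^(t/11.2) = 2.36·(1/2)^(t/25.2).
Taking log₂: log₂(57.5/2.36) = t·(1/11.2 − 1/25.2).
log₂(24.364) = 4.6067; 1/11.2 − 1/25.2 = 0.049603.
t = 4.6067 / 0.049603 ≈ 92.871 hours.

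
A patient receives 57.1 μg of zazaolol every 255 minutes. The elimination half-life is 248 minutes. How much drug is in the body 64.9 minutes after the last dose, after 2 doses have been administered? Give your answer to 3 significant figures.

71.0 μg

The 2 doses were given 319.9, 64.9 minutes ago.
Total = 57.1·(1/2)^(319.9/248) + 57.1·(1/2)^(64.9/248)
      = 23.352 + 47.628 ≈ 70.98 μg.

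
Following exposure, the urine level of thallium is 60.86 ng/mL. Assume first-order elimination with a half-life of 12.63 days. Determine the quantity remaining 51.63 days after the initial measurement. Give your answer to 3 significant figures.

Number of half-lives: n = 51.63/12.63 ≈ 4.0879.
Remaining = 60.86 × (1/2)^4.0879 = 60.86 × 0.058806 ≈ 3.579 ng/mL.

3.58 ng/mL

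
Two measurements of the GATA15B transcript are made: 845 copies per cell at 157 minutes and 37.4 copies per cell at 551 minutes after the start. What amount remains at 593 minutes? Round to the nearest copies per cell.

Over Δt = 551 − 157 = 394 minutes, the level fell by a factor of 845/37.4 ≈ 22.594.
n = log₂(22.594) ≈ 4.4978 half-lives, so t½ = 394/4.4978 ≈ 87.598 minutes.
From t = 551 to t = 593: 37.4 × (1/2)^((593−551)/87.598) ≈ 26.825 copies per cell.

27 copies per cell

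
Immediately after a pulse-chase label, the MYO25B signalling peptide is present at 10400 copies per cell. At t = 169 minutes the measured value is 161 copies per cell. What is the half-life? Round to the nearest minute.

28 minutes

A/A₀ = 161/10400 ≈ 0.015481.
n = log₂(64.596) ≈ 6.0134 half-lives elapsed in 169 minutes.
t½ = 169/6.0134 ≈ 28.104 minutes.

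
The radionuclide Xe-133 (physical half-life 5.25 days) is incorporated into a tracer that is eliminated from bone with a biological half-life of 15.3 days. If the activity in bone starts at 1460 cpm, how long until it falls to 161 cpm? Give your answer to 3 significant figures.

12.4 days

1/t_eff = 1/t_phys + 1/t_biol = 1/5.25 + 1/15.3 = 0.25584 per day.
t_eff = 5.25 × 15.3 / (5.25 + 15.3) ≈ 3.9088 days.
n = log₂(1460/161) ≈ 3.1808; t = 3.1808 × 3.9088 ≈ 12.433 days.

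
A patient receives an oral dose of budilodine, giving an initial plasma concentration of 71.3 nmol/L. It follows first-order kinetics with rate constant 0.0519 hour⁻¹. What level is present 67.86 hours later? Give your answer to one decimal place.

2.1 nmol/L

t½ = ln 2 / k = 0.69315 / 0.0519 ≈ 13.355 hours.
Number of half-lives: n = 67.86/13.355 ≈ 5.0811.
Remaining = 71.3 × (1/2)^5.0811 = 71.3 × 0.029542 ≈ 2.1064 nmol/L.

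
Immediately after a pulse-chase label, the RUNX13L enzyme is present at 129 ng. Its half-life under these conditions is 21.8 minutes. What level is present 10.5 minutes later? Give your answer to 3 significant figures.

Number of half-lives: n = 10.5/21.8 ≈ 0.48165.
Remaining = 129 × (1/2)^0.48165 = 129 × 0.71616 ≈ 92.384 ng.

92.4 ng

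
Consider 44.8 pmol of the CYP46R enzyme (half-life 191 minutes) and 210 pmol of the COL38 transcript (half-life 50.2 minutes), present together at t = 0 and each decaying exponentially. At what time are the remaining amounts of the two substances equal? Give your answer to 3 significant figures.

152 minutes

Set 44.8·(1/2)^(t/191) = 210·(1/2)^(t/50.2).
Taking log₂: log₂(44.8/210) = t·(1/191 − 1/50.2).
log₂(0.21333) = -2.2288; 1/191 − 1/50.2 = -0.014685.
t = -2.2288 / -0.014685 ≈ 151.78 minutes.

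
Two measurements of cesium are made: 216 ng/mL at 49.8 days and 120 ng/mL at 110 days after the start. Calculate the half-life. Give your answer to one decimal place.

Over Δt = 110 − 49.8 = 60.2 days, the level fell by a factor of 216/120 ≈ 1.8.
n = log₂(1.8) ≈ 0.848 half-lives, so t½ = 60.2/0.848 ≈ 70.991 days.

71.0 days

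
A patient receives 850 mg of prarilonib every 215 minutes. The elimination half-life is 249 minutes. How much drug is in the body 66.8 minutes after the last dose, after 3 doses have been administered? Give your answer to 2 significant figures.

The 3 doses were given 496.8, 281.8, 66.8 minutes ago.
Total = 850·(1/2)^(496.8/249) + 850·(1/2)^(281.8/249) + 850·(1/2)^(66.8/249)
      = 213.21 + 387.91 + 705.77 ≈ 1306.9 mg.

1300 mg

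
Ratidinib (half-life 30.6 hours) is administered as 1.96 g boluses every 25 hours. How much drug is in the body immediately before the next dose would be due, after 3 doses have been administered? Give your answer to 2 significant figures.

The 3 doses were given 75, 50, 25 hours ago.
Total = 1.96·(1/2)^(75/30.6) + 1.96·(1/2)^(50/30.6) + 1.96·(1/2)^(25/30.6)
      = 0.35846 + 0.63151 + 1.1125 ≈ 2.1025 g.

2.1 g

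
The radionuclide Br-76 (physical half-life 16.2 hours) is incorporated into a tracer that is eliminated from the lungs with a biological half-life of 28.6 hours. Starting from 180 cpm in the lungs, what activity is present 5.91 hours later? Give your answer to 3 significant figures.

121 cpm

1/t_eff = 1/t_phys + 1/t_biol = 1/16.2 + 1/28.6 = 0.096693 per hour.
t_eff = 16.2 × 28.6 / (16.2 + 28.6) ≈ 10.342 hours.
Remaining = 180 × (1/2)^(5.91/10.342) = 180 × (1/2)^0.57146 ≈ 121.13 cpm.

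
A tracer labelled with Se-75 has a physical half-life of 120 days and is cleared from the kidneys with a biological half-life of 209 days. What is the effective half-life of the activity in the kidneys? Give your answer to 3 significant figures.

1/t_eff = 1/t_phys + 1/t_biol = 1/120 + 1/209 = 0.013118 per day.
t_eff = 120 × 209 / (120 + 209) ≈ 76.231 days.

76.2 days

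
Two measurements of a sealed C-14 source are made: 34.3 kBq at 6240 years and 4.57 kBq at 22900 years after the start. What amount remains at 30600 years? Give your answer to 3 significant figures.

1.80 kBq

Over Δt = 22900 − 6240 = 16660 years, the level fell by a factor of 34.3/4.57 ≈ 7.5055.
n = log₂(7.5055) ≈ 2.9079 half-lives, so t½ = 16660/2.9079 ≈ 5729.1 years.
From t = 22900 to t = 30600: 4.57 × (1/2)^((30600−22900)/5729.1) ≈ 1.8002 kBq.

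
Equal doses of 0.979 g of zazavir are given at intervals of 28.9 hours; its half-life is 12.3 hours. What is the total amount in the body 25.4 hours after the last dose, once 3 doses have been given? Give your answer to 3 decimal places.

0.289 g

The 3 doses were given 83.2, 54.3, 25.4 hours ago.
Total = 0.979·(1/2)^(83.2/12.3) + 0.979·(1/2)^(54.3/12.3) + 0.979·(1/2)^(25.4/12.3)
      = 0.0090063 + 0.045903 + 0.23396 ≈ 0.28887 g.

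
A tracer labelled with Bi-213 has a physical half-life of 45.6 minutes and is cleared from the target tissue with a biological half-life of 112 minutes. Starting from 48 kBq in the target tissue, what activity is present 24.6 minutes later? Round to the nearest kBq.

28 kBq

1/t_eff = 1/t_phys + 1/t_biol = 1/45.6 + 1/112 = 0.030858 per minute.
t_eff = 45.6 × 112 / (45.6 + 112) ≈ 32.406 minutes.
Remaining = 48 × (1/2)^(24.6/32.406) = 48 × (1/2)^0.75912 ≈ 28.361 kBq.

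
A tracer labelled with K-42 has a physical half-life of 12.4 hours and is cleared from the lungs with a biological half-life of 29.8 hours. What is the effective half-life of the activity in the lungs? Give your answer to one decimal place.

1/t_eff = 1/t_phys + 1/t_biol = 1/12.4 + 1/29.8 = 0.1142 per hour.
t_eff = 12.4 × 29.8 / (12.4 + 29.8) ≈ 8.7564 hours.

8.8 hours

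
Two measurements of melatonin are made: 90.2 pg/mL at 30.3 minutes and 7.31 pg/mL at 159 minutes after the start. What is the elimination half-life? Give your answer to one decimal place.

35.5 minutes

Over Δt = 159 − 30.3 = 128.7 minutes, the level fell by a factor of 90.2/7.31 ≈ 12.339.
n = log₂(12.339) ≈ 3.6252 half-lives, so t½ = 128.7/3.6252 ≈ 35.502 minutes.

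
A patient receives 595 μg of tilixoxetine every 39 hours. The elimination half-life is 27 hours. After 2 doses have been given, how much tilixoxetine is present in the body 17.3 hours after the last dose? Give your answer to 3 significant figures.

The 2 doses were given 56.3, 17.3 hours ago.
Total = 595·(1/2)^(56.3/27) + 595·(1/2)^(17.3/27)
      = 140.22 + 381.62 ≈ 521.84 μg.

522 μg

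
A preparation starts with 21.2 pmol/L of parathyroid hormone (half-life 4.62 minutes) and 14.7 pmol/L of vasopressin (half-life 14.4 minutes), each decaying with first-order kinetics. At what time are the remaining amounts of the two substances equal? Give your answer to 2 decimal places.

3.59 minutes

Set 21.2·(1/2)^(t/4.62) = 14.7·(1/2)^(t/14.4).
Taking log₂: log₂(21.2/14.7) = t·(1/4.62 − 1/14.4).
log₂(1.4422) = 0.52825; 1/4.62 − 1/14.4 = 0.14701.
t = 0.52825 / 0.14701 ≈ 3.5934 minutes.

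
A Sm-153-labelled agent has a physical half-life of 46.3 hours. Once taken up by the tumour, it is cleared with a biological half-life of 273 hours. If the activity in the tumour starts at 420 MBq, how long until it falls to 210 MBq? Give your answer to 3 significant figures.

1/t_eff = 1/t_phys + 1/t_biol = 1/46.3 + 1/273 = 0.025261 per hour.
t_eff = 46.3 × 273 / (46.3 + 273) ≈ 39.586 hours.
n = log₂(420/210) ≈ 1; t = 1 × 39.586 ≈ 39.586 hours.

39.6 hours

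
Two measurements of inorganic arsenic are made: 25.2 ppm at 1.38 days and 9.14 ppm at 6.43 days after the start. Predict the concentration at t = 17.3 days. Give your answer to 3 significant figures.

1.03 ppm

Over Δt = 6.43 − 1.38 = 5.05 days, the level fell by a factor of 25.2/9.14 ≈ 2.7571.
n = log₂(2.7571) ≈ 1.4632 half-lives, so t½ = 5.05/1.4632 ≈ 3.4514 days.
From t = 6.43 to t = 17.3: 9.14 × (1/2)^((17.3−6.43)/3.4514) ≈ 1.0301 ppm.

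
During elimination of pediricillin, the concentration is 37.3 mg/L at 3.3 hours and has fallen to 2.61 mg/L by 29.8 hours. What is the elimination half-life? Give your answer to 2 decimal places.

Over Δt = 29.8 − 3.3 = 26.5 hours, the level fell by a factor of 37.3/2.61 ≈ 14.291.
n = log₂(14.291) ≈ 3.8371 half-lives, so t½ = 26.5/3.8371 ≈ 6.9063 hours.

6.91 hours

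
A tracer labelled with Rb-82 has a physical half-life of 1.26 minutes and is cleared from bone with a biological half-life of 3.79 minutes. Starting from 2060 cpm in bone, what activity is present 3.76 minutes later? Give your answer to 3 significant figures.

1/t_eff = 1/t_phys + 1/t_biol = 1/1.26 + 1/3.79 = 1.0575 per minute.
t_eff = 1.26 × 3.79 / (1.26 + 3.79) ≈ 0.94562 minutes.
Remaining = 2060 × (1/2)^(3.76/0.94562) = 2060 × (1/2)^3.9762 ≈ 130.89 cpm.

131 cpm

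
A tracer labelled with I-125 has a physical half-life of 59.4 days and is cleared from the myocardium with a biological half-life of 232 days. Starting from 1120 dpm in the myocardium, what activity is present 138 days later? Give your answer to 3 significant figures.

1/t_eff = 1/t_phys + 1/t_biol = 1/59.4 + 1/232 = 0.021145 per day.
t_eff = 59.4 × 232 / (59.4 + 232) ≈ 47.292 days.
Remaining = 1120 × (1/2)^(138/47.292) = 1120 × (1/2)^2.9181 ≈ 148.18 dpm.

148 dpm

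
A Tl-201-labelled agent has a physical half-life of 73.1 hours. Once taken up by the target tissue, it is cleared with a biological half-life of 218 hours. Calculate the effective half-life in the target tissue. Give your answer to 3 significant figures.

54.7 hours

1/t_eff = 1/t_phys + 1/t_biol = 1/73.1 + 1/218 = 0.018267 per hour.
t_eff = 73.1 × 218 / (73.1 + 218) ≈ 54.743 hours.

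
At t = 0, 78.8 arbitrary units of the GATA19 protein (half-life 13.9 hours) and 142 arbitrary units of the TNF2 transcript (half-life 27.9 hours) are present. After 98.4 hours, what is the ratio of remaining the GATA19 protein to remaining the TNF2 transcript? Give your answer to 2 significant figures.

GATA19 protein: 78.8 × (1/2)^(98.4/13.9) = 78.8 × (1/2)^7.0791 ≈ 0.58277 arbitrary units.
TNF2 transcript: 142 × (1/2)^(98.4/27.9) = 142 × (1/2)^3.5269 ≈ 12.319 arbitrary units.
Ratio ≈ 0.58277 / 12.319 ≈ 0.047305.

0.047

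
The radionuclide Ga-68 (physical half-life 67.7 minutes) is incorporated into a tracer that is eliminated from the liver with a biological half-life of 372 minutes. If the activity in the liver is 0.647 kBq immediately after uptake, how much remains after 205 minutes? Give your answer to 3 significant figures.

1/t_eff = 1/t_phys + 1/t_biol = 1/67.7 + 1/372 = 0.017459 per minute.
t_eff = 67.7 × 372 / (67.7 + 372) ≈ 57.276 minutes.
Remaining = 0.647 × (1/2)^(205/57.276) = 0.647 × (1/2)^3.5791 ≈ 0.054135 kBq.

0.0541 kBq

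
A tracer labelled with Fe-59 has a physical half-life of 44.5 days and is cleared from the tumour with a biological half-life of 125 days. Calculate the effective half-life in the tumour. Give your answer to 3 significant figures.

1/t_eff = 1/t_phys + 1/t_biol = 1/44.5 + 1/125 = 0.030472 per day.
t_eff = 44.5 × 125 / (44.5 + 125) ≈ 32.817 days.

32.8 days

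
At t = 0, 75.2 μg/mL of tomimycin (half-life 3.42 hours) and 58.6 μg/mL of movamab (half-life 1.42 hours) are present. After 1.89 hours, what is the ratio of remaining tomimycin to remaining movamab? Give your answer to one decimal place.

tomimycin: 75.2 × (1/2)^(1.89/3.42) = 75.2 × (1/2)^0.55263 ≈ 51.27 μg/mL.
movamab: 58.6 × (1/2)^(1.89/1.42) = 58.6 × (1/2)^1.331 ≈ 23.293 μg/mL.
Ratio ≈ 51.27 / 23.293 ≈ 2.201.

2.2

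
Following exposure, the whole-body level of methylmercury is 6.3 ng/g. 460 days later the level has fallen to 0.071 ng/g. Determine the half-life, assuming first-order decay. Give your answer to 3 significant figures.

71.1 days

A/A₀ = 0.071/6.3 ≈ 0.01127.
n = log₂(88.732) ≈ 6.4714 half-lives elapsed in 460 days.
t½ = 460/6.4714 ≈ 71.082 days.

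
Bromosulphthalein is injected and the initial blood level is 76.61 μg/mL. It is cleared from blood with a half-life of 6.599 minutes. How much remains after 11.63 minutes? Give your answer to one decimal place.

22.6 μg/mL

Number of half-lives: n = 11.63/6.599 ≈ 1.7624.
Remaining = 76.61 × (1/2)^1.7624 = 76.61 × 0.29476 ≈ 22.582 μg/mL.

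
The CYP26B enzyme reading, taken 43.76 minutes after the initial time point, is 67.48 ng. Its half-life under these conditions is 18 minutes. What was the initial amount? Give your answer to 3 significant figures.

Number of half-lives elapsed: n = 43.76/18 ≈ 2.4311.
A₀ = A × 2^n = 67.48 × 2^2.4311 = 67.48 × 5.3931 ≈ 363.93 ng.

364 ng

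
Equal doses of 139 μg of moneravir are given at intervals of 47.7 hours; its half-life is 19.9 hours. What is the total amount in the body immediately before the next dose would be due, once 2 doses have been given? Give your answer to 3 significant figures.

31.4 μg

The 2 doses were given 95.4, 47.7 hours ago.
Total = 139·(1/2)^(95.4/19.9) + 139·(1/2)^(47.7/19.9)
      = 5.0106 + 26.391 ≈ 31.401 μg.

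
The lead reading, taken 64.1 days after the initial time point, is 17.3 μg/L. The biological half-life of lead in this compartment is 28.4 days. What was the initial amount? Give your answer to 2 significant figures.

83 μg/L

Number of half-lives elapsed: n = 64.1/28.4 ≈ 2.257.
A₀ = A × 2^n = 17.3 × 2^2.257 = 17.3 × 4.7801 ≈ 82.696 μg/L.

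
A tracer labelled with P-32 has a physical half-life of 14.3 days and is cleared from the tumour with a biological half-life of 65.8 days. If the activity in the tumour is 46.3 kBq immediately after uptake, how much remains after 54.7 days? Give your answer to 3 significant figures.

1.84 kBq

1/t_eff = 1/t_phys + 1/t_biol = 1/14.3 + 1/65.8 = 0.085128 per day.
t_eff = 14.3 × 65.8 / (14.3 + 65.8) ≈ 11.747 days.
Remaining = 46.3 × (1/2)^(54.7/11.747) = 46.3 × (1/2)^4.6565 ≈ 1.8359 kBq.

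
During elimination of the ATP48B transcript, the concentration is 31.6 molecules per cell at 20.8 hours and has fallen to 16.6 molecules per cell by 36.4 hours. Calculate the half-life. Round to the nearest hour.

17 hours

Over Δt = 36.4 − 20.8 = 15.6 hours, the level fell by a factor of 31.6/16.6 ≈ 1.9036.
n = log₂(1.9036) ≈ 0.92874 half-lives, so t½ = 15.6/0.92874 ≈ 16.797 hours.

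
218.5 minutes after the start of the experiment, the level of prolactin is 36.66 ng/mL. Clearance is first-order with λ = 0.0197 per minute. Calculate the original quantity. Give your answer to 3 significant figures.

t½ = ln 2 / λ = 0.69315 / 0.0197 ≈ 35.185 minutes.
Number of half-lives elapsed: n = 218.5/35.185 ≈ 6.21.
A₀ = A × 2^n = 36.66 × 2^6.21 = 36.66 × 74.028 ≈ 2713.9 ng/mL.

2710 ng/mL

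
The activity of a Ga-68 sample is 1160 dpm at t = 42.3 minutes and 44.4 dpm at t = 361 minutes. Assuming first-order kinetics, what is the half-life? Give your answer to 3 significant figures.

Over Δt = 361 − 42.3 = 318.7 minutes, the level fell by a factor of 1160/44.4 ≈ 26.126.
n = log₂(26.126) ≈ 4.7074 half-lives, so t½ = 318.7/4.7074 ≈ 67.702 minutes.

67.7 minutes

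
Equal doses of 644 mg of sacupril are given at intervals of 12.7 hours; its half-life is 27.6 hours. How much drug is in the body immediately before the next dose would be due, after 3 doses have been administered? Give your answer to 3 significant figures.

1060 mg

The 3 doses were given 38.1, 25.4, 12.7 hours ago.
Total = 644·(1/2)^(38.1/27.6) + 644·(1/2)^(25.4/27.6) + 644·(1/2)^(12.7/27.6)
      = 247.36 + 340.29 + 468.13 ≈ 1055.8 mg.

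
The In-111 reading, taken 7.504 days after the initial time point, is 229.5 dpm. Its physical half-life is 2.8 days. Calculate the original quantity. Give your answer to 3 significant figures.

1470 dpm

Number of half-lives elapsed: n = 7.504/2.8 ≈ 2.68.
A₀ = A × 2^n = 229.5 × 2^2.68 = 229.5 × 6.4086 ≈ 1470.8 dpm.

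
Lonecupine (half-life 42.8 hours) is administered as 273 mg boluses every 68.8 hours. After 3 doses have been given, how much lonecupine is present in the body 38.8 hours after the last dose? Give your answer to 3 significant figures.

209 mg

The 3 doses were given 176.4, 107.6, 38.8 hours ago.
Total = 273·(1/2)^(176.4/42.8) + 273·(1/2)^(107.6/42.8) + 273·(1/2)^(38.8/42.8)
      = 15.684 + 47.793 + 145.64 ≈ 209.11 mg.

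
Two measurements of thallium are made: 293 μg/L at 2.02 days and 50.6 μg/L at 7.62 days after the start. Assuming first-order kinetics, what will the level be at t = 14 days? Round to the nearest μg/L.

7 μg/L

Over Δt = 7.62 − 2.02 = 5.6 days, the level fell by a factor of 293/50.6 ≈ 5.7905.
n = log₂(5.7905) ≈ 2.5337 half-lives, so t½ = 5.6/2.5337 ≈ 2.2102 days.
From t = 7.62 to t = 14: 50.6 × (1/2)^((14−7.62)/2.2102) ≈ 6.8422 μg/L.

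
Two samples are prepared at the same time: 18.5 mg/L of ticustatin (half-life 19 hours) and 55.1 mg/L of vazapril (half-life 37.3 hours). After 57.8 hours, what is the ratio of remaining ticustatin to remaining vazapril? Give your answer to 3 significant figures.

ticustatin: 18.5 × (1/2)^(57.8/19) = 18.5 × (1/2)^3.0421 ≈ 2.246 mg/L.
vazapril: 55.1 × (1/2)^(57.8/37.3) = 55.1 × (1/2)^1.5496 ≈ 18.822 mg/L.
Ratio ≈ 2.246 / 18.822 ≈ 0.11932.

0.119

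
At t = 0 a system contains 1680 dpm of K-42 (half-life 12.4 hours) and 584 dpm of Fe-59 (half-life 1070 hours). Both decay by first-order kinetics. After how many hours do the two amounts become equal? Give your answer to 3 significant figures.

19.1 hours

Set 1680·(1/2)^(t/12.4) = 584·(1/2)^(t/1070).
Taking log₂: log₂(1680/584) = t·(1/12.4 − 1/1070).
log₂(2.8767) = 1.5244; 1/12.4 − 1/1070 = 0.079711.
t = 1.5244 / 0.079711 ≈ 19.124 hours.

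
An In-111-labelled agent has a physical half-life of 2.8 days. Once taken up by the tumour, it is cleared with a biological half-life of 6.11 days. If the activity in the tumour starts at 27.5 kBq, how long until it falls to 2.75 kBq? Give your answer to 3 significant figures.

6.38 days

1/t_eff = 1/t_phys + 1/t_biol = 1/2.8 + 1/6.11 = 0.52081 per day.
t_eff = 2.8 × 6.11 / (2.8 + 6.11) ≈ 1.9201 days.
n = log₂(27.5/2.75) ≈ 3.3219; t = 3.3219 × 1.9201 ≈ 6.3784 days.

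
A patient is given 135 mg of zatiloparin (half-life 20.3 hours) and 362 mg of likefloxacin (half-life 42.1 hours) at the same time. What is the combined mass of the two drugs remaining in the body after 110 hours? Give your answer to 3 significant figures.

zatiloparin: 135 × (1/2)^(110/20.3) = 135 × (1/2)^5.4187 ≈ 3.156 mg.
likefloxacin: 362 × (1/2)^(110/42.1) = 362 × (1/2)^2.6128 ≈ 59.179 mg.
Total = 3.156 + 59.179 ≈ 62.335 mg.

62.3 mg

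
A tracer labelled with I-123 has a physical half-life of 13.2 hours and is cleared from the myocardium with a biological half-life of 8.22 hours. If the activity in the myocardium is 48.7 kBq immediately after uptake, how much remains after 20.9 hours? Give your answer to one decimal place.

1/t_eff = 1/t_phys + 1/t_biol = 1/13.2 + 1/8.22 = 0.19741 per hour.
t_eff = 13.2 × 8.22 / (13.2 + 8.22) ≈ 5.0655 hours.
Remaining = 48.7 × (1/2)^(20.9/5.0655) = 48.7 × (1/2)^4.1259 ≈ 2.7894 kBq.

2.8 kBq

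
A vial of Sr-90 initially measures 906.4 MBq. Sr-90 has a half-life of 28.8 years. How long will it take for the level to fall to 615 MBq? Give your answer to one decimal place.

16.1 years

Fraction remaining = 615/906.4 ≈ 0.67851.
n = log₂(906.4/615) = ln(1.4738)/ln 2 ≈ 0.55956 half-lives.
t = n × t½ = 0.55956 × 28.8 ≈ 16.115 years.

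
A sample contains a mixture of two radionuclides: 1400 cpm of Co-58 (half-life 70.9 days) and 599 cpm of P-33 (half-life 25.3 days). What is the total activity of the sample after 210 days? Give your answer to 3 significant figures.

Co-58: 1400 × (1/2)^(210/70.9) = 1400 × (1/2)^2.9619 ≈ 179.68 cpm.
P-33: 599 × (1/2)^(210/25.3) = 599 × (1/2)^8.3004 ≈ 1.9 cpm.
Total = 179.68 + 1.9 ≈ 181.58 cpm.

182 cpm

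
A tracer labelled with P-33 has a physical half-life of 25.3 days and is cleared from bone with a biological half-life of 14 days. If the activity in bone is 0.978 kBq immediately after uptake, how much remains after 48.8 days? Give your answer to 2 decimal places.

1/t_eff = 1/t_phys + 1/t_biol = 1/25.3 + 1/14 = 0.11095 per day.
t_eff = 25.3 × 14 / (25.3 + 14) ≈ 9.0127 days.
Remaining = 0.978 × (1/2)^(48.8/9.0127) = 0.978 × (1/2)^5.4146 ≈ 0.022929 kBq.

0.02 kBq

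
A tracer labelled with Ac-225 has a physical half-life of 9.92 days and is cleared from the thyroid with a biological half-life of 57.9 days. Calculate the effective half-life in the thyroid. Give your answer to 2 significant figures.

1/t_eff = 1/t_phys + 1/t_biol = 1/9.92 + 1/57.9 = 0.11808 per day.
t_eff = 9.92 × 57.9 / (9.92 + 57.9) ≈ 8.469 days.

8.5 days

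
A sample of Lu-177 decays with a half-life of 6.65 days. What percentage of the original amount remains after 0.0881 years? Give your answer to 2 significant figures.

3.5%

0.0881 years = 32.1565 days.
n = 32.1565/6.65 ≈ 4.8356 half-lives.
Fraction remaining = (1/2)^4.8356 ≈ 0.035023, i.e. 3.5023%.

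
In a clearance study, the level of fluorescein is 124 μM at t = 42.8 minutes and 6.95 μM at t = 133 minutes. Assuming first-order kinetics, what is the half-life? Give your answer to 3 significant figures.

Over Δt = 133 − 42.8 = 90.2 minutes, the level fell by a factor of 124/6.95 ≈ 17.842.
n = log₂(17.842) ≈ 4.1572 half-lives, so t½ = 90.2/4.1572 ≈ 21.697 minutes.

21.7 minutes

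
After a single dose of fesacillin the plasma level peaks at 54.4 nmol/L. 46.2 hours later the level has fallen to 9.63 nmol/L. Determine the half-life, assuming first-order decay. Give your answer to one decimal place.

A/A₀ = 9.63/54.4 ≈ 0.17702.
n = log₂(5.649) ≈ 2.498 half-lives elapsed in 46.2 hours.
t½ = 46.2/2.498 ≈ 18.495 hours.

18.5 hours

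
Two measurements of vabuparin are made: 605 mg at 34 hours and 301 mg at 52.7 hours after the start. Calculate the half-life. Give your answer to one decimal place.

Over Δt = 52.7 − 34 = 18.7 hours, the level fell by a factor of 605/301 ≈ 2.01.
n = log₂(2.01) ≈ 1.0072 half-lives, so t½ = 18.7/1.0072 ≈ 18.567 hours.

18.6 hours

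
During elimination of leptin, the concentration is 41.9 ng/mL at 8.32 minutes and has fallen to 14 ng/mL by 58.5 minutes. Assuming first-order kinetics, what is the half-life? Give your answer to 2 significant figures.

Over Δt = 58.5 − 8.32 = 50.18 minutes, the level fell by a factor of 41.9/14 ≈ 2.9929.
n = log₂(2.9929) ≈ 1.5815 half-lives, so t½ = 50.18/1.5815 ≈ 31.729 minutes.

32 minutes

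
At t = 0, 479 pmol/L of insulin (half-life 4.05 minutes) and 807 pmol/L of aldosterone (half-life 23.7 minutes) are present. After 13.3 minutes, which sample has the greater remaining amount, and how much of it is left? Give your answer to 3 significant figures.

insulin: 479 × (1/2)^3.284 ≈ 49.178 pmol/L.
aldosterone: 807 × (1/2)^0.56118 ≈ 546.94 pmol/L.
Aldosterone has more remaining, at ≈ 546.94 pmol/L.

aldosterone, 547 pmol/L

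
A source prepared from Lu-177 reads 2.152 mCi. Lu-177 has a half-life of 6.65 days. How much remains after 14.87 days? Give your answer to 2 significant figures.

Number of half-lives: n = 14.87/6.65 ≈ 2.2361.
Remaining = 2.152 × (1/2)^2.2361 = 2.152 × 0.21226 ≈ 0.45679 mCi.

0.46 mCi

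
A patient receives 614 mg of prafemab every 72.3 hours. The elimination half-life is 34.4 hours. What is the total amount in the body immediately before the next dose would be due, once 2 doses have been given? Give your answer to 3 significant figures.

176 mg

The 2 doses were given 144.6, 72.3 hours ago.
Total = 614·(1/2)^(144.6/34.4) + 614·(1/2)^(72.3/34.4)
      = 33.327 + 143.05 ≈ 176.37 mg.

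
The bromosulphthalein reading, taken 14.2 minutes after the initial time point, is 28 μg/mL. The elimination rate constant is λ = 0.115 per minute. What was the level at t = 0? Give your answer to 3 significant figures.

t½ = ln 2 / λ = 0.69315 / 0.115 ≈ 6.0274 minutes.
Number of half-lives elapsed: n = 14.2/6.0274 ≈ 2.3559.
A₀ = A × 2^n = 28 × 2^2.3559 = 28 × 5.1192 ≈ 143.34 μg/mL.

143 μg/mL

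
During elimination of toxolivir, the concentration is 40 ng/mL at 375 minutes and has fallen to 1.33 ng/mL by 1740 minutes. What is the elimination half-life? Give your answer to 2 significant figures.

280 minutes

Over Δt = 1740 − 375 = 1365 minutes, the level fell by a factor of 40/1.33 ≈ 30.075.
n = log₂(30.075) ≈ 4.9105 half-lives, so t½ = 1365/4.9105 ≈ 277.98 minutes.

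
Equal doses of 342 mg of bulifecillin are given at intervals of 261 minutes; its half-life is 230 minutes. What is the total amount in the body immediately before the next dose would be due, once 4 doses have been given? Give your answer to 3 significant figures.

The 4 doses were given 1044, 783, 522, 261 minutes ago.
Total = 342·(1/2)^(1044/230) + 342·(1/2)^(783/230) + 342·(1/2)^(522/230) + 342·(1/2)^(261/230)
      = 14.71 + 32.301 + 70.928 + 155.75 ≈ 273.69 mg.

274 mg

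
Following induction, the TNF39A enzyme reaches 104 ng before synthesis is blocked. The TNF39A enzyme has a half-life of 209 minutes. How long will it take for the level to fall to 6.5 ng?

836 minutes

6.5/104 = 1/16, so 4 half-lives have elapsed.
t = 4 × 209 = 836 minutes.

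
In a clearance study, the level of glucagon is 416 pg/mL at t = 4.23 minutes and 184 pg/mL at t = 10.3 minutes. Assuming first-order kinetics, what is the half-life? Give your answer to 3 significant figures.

5.16 minutes

Over Δt = 10.3 − 4.23 = 6.07 minutes, the level fell by a factor of 416/184 ≈ 2.2609.
n = log₂(2.2609) ≈ 1.1769 half-lives, so t½ = 6.07/1.1769 ≈ 5.1577 minutes.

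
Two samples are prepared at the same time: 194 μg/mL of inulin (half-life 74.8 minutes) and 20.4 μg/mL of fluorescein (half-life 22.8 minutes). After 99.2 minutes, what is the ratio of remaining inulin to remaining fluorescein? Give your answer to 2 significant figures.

77

inulin: 194 × (1/2)^(99.2/74.8) = 194 × (1/2)^1.3262 ≈ 77.37 μg/mL.
fluorescein: 20.4 × (1/2)^(99.2/22.8) = 20.4 × (1/2)^4.3509 ≈ 0.99974 μg/mL.
Ratio ≈ 77.37 / 0.99974 ≈ 77.391.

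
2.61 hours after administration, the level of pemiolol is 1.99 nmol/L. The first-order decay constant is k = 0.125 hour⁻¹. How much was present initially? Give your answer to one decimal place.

2.8 nmol/L

t½ = ln 2 / k = 0.69315 / 0.125 ≈ 5.5452 hours.
Number of half-lives elapsed: n = 2.61/5.5452 ≈ 0.47068.
A₀ = A × 2^n = 1.99 × 2^0.47068 = 1.99 × 1.3858 ≈ 2.7577 nmol/L.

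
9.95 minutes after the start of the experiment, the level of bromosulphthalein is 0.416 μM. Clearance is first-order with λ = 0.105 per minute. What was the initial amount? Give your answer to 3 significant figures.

1.18 μM

t½ = ln 2 / λ = 0.69315 / 0.105 ≈ 6.6014 minutes.
Number of half-lives elapsed: n = 9.95/6.6014 ≈ 1.5073.
A₀ = A × 2^n = 0.416 × 2^1.5073 = 0.416 × 2.8427 ≈ 1.1826 μM.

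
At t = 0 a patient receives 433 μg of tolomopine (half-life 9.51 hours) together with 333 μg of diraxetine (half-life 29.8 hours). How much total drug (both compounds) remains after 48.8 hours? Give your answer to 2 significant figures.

120 μg

tolomopine: 433 × (1/2)^(48.8/9.51) = 433 × (1/2)^5.1314 ≈ 12.353 μg.
diraxetine: 333 × (1/2)^(48.8/29.8) = 333 × (1/2)^1.6376 ≈ 107.02 μg.
Total = 12.353 + 107.02 ≈ 119.38 μg.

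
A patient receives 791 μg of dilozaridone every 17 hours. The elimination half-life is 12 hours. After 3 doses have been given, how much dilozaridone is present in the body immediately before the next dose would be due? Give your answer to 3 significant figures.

The 3 doses were given 51, 34, 17 hours ago.
Total = 791·(1/2)^(51/12) + 791·(1/2)^(34/12) + 791·(1/2)^(17/12)
      = 41.572 + 110.98 + 296.29 ≈ 448.85 μg.

449 μg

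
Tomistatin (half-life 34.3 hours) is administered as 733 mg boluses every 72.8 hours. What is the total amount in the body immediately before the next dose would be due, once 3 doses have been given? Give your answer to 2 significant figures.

220 mg

The 3 doses were given 218.4, 145.6, 72.8 hours ago.
Total = 733·(1/2)^(218.4/34.3) + 733·(1/2)^(145.6/34.3) + 733·(1/2)^(72.8/34.3)
      = 8.8785 + 38.66 + 168.34 ≈ 215.88 mg.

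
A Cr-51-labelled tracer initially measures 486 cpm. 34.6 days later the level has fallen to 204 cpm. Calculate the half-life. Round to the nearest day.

A/A₀ = 204/486 ≈ 0.41975.
n = log₂(2.3824) ≈ 1.2524 half-lives elapsed in 34.6 days.
t½ = 34.6/1.2524 ≈ 27.627 days.

28 days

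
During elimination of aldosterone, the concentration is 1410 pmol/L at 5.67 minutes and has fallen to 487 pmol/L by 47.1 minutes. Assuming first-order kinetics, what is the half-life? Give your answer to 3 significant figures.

27.0 minutes

Over Δt = 47.1 − 5.67 = 41.43 minutes, the level fell by a factor of 1410/487 ≈ 2.8953.
n = log₂(2.8953) ≈ 1.5337 half-lives, so t½ = 41.43/1.5337 ≈ 27.013 minutes.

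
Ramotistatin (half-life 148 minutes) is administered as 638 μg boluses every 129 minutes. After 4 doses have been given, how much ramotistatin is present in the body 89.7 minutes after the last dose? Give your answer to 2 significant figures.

The 4 doses were given 476.7, 347.7, 218.7, 89.7 minutes ago.
Total = 638·(1/2)^(476.7/148) + 638·(1/2)^(347.7/148) + 638·(1/2)^(218.7/148) + 638·(1/2)^(89.7/148)
      = 68.426 + 125.2 + 229.08 + 419.15 ≈ 841.86 μg.

840 μg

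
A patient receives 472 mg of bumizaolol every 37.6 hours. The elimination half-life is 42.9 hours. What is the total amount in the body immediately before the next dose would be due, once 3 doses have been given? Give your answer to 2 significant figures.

470 mg

The 3 doses were given 112.8, 75.2, 37.6 hours ago.
Total = 472·(1/2)^(112.8/42.9) + 472·(1/2)^(75.2/42.9) + 472·(1/2)^(37.6/42.9)
      = 76.282 + 140.04 + 257.1 ≈ 473.43 mg.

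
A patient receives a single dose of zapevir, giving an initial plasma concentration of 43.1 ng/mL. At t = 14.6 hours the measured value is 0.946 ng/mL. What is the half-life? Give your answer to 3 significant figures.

A/A₀ = 0.946/43.1 ≈ 0.021949.
n = log₂(45.56) ≈ 5.5097 half-lives elapsed in 14.6 hours.
t½ = 14.6/5.5097 ≈ 2.6499 hours.

2.65 hours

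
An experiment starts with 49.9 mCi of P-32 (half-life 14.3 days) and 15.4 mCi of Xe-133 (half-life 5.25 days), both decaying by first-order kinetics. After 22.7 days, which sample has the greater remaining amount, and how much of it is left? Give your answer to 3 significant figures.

P-32, 16.6 mCi

P-32: 49.9 × (1/2)^1.5874 ≈ 16.605 mCi.
Xe-133: 15.4 × (1/2)^4.3238 ≈ 0.769 mCi.
P-32 has more remaining, at ≈ 16.605 mCi.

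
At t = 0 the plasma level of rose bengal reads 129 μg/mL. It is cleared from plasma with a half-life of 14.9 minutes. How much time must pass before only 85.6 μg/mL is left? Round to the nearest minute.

Fraction remaining = 85.6/129 ≈ 0.66357.
n = log₂(129/85.6) = ln(1.507)/ln 2 ≈ 0.59169 half-lives.
t = n × t½ = 0.59169 × 14.9 ≈ 8.8162 minutes.

9 minutes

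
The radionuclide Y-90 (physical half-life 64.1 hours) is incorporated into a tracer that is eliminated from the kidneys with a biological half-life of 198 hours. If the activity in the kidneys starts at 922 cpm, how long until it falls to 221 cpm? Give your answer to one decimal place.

1/t_eff = 1/t_phys + 1/t_biol = 1/64.1 + 1/198 = 0.020651 per hour.
t_eff = 64.1 × 198 / (64.1 + 198) ≈ 48.424 hours.
n = log₂(922/221) ≈ 2.0607; t = 2.0607 × 48.424 ≈ 99.787 hours.

99.8 hours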